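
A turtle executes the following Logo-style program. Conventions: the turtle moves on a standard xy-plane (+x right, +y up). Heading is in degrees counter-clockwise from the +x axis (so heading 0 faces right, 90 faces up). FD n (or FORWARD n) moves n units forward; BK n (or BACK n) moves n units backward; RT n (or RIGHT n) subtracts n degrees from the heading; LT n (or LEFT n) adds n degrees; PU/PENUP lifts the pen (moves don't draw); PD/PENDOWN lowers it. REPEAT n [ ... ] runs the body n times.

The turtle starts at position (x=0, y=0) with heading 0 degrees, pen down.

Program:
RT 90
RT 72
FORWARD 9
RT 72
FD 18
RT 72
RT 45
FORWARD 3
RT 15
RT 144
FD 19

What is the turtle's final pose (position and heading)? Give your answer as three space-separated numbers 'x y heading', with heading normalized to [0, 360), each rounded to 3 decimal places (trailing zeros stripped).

Executing turtle program step by step:
Start: pos=(0,0), heading=0, pen down
RT 90: heading 0 -> 270
RT 72: heading 270 -> 198
FD 9: (0,0) -> (-8.56,-2.781) [heading=198, draw]
RT 72: heading 198 -> 126
FD 18: (-8.56,-2.781) -> (-19.14,11.781) [heading=126, draw]
RT 72: heading 126 -> 54
RT 45: heading 54 -> 9
FD 3: (-19.14,11.781) -> (-16.177,12.25) [heading=9, draw]
RT 15: heading 9 -> 354
RT 144: heading 354 -> 210
FD 19: (-16.177,12.25) -> (-32.631,2.75) [heading=210, draw]
Final: pos=(-32.631,2.75), heading=210, 4 segment(s) drawn

Answer: -32.631 2.75 210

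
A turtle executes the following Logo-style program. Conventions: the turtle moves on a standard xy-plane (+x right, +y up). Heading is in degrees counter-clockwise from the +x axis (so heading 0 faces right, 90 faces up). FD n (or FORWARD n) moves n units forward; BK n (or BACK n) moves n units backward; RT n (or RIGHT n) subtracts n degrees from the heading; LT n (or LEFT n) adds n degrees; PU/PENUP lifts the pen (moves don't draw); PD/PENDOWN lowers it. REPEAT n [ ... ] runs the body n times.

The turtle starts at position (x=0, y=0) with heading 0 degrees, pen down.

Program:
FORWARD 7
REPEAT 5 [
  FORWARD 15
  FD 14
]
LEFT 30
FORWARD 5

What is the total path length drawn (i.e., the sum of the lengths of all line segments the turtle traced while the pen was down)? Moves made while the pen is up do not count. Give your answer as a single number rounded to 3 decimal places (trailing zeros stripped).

Answer: 157

Derivation:
Executing turtle program step by step:
Start: pos=(0,0), heading=0, pen down
FD 7: (0,0) -> (7,0) [heading=0, draw]
REPEAT 5 [
  -- iteration 1/5 --
  FD 15: (7,0) -> (22,0) [heading=0, draw]
  FD 14: (22,0) -> (36,0) [heading=0, draw]
  -- iteration 2/5 --
  FD 15: (36,0) -> (51,0) [heading=0, draw]
  FD 14: (51,0) -> (65,0) [heading=0, draw]
  -- iteration 3/5 --
  FD 15: (65,0) -> (80,0) [heading=0, draw]
  FD 14: (80,0) -> (94,0) [heading=0, draw]
  -- iteration 4/5 --
  FD 15: (94,0) -> (109,0) [heading=0, draw]
  FD 14: (109,0) -> (123,0) [heading=0, draw]
  -- iteration 5/5 --
  FD 15: (123,0) -> (138,0) [heading=0, draw]
  FD 14: (138,0) -> (152,0) [heading=0, draw]
]
LT 30: heading 0 -> 30
FD 5: (152,0) -> (156.33,2.5) [heading=30, draw]
Final: pos=(156.33,2.5), heading=30, 12 segment(s) drawn

Segment lengths:
  seg 1: (0,0) -> (7,0), length = 7
  seg 2: (7,0) -> (22,0), length = 15
  seg 3: (22,0) -> (36,0), length = 14
  seg 4: (36,0) -> (51,0), length = 15
  seg 5: (51,0) -> (65,0), length = 14
  seg 6: (65,0) -> (80,0), length = 15
  seg 7: (80,0) -> (94,0), length = 14
  seg 8: (94,0) -> (109,0), length = 15
  seg 9: (109,0) -> (123,0), length = 14
  seg 10: (123,0) -> (138,0), length = 15
  seg 11: (138,0) -> (152,0), length = 14
  seg 12: (152,0) -> (156.33,2.5), length = 5
Total = 157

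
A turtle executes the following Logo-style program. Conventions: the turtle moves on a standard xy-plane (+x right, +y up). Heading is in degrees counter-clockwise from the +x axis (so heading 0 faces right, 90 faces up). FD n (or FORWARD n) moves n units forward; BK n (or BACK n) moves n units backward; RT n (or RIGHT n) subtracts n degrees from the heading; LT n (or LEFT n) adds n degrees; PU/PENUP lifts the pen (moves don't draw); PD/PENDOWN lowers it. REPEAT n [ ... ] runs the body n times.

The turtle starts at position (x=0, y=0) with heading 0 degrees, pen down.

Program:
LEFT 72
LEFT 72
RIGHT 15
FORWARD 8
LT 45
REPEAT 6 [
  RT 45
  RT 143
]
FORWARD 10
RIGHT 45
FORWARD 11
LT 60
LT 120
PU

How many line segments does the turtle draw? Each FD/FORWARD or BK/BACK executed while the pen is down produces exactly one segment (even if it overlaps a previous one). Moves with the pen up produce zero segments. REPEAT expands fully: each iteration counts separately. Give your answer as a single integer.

Answer: 3

Derivation:
Executing turtle program step by step:
Start: pos=(0,0), heading=0, pen down
LT 72: heading 0 -> 72
LT 72: heading 72 -> 144
RT 15: heading 144 -> 129
FD 8: (0,0) -> (-5.035,6.217) [heading=129, draw]
LT 45: heading 129 -> 174
REPEAT 6 [
  -- iteration 1/6 --
  RT 45: heading 174 -> 129
  RT 143: heading 129 -> 346
  -- iteration 2/6 --
  RT 45: heading 346 -> 301
  RT 143: heading 301 -> 158
  -- iteration 3/6 --
  RT 45: heading 158 -> 113
  RT 143: heading 113 -> 330
  -- iteration 4/6 --
  RT 45: heading 330 -> 285
  RT 143: heading 285 -> 142
  -- iteration 5/6 --
  RT 45: heading 142 -> 97
  RT 143: heading 97 -> 314
  -- iteration 6/6 --
  RT 45: heading 314 -> 269
  RT 143: heading 269 -> 126
]
FD 10: (-5.035,6.217) -> (-10.912,14.307) [heading=126, draw]
RT 45: heading 126 -> 81
FD 11: (-10.912,14.307) -> (-9.192,25.172) [heading=81, draw]
LT 60: heading 81 -> 141
LT 120: heading 141 -> 261
PU: pen up
Final: pos=(-9.192,25.172), heading=261, 3 segment(s) drawn
Segments drawn: 3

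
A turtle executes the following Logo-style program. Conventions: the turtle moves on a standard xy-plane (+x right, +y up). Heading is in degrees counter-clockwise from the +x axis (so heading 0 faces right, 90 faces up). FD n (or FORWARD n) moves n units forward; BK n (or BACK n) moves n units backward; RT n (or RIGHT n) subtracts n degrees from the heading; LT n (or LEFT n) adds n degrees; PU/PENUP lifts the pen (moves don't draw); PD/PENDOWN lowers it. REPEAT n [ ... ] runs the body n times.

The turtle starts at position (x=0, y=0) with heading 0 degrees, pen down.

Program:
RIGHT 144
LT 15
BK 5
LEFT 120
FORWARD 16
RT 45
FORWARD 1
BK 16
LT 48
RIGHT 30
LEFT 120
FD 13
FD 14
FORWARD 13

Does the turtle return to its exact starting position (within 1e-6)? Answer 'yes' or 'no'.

Executing turtle program step by step:
Start: pos=(0,0), heading=0, pen down
RT 144: heading 0 -> 216
LT 15: heading 216 -> 231
BK 5: (0,0) -> (3.147,3.886) [heading=231, draw]
LT 120: heading 231 -> 351
FD 16: (3.147,3.886) -> (18.95,1.383) [heading=351, draw]
RT 45: heading 351 -> 306
FD 1: (18.95,1.383) -> (19.537,0.574) [heading=306, draw]
BK 16: (19.537,0.574) -> (10.133,13.518) [heading=306, draw]
LT 48: heading 306 -> 354
RT 30: heading 354 -> 324
LT 120: heading 324 -> 84
FD 13: (10.133,13.518) -> (11.492,26.447) [heading=84, draw]
FD 14: (11.492,26.447) -> (12.955,40.37) [heading=84, draw]
FD 13: (12.955,40.37) -> (14.314,53.299) [heading=84, draw]
Final: pos=(14.314,53.299), heading=84, 7 segment(s) drawn

Start position: (0, 0)
Final position: (14.314, 53.299)
Distance = 55.188; >= 1e-6 -> NOT closed

Answer: no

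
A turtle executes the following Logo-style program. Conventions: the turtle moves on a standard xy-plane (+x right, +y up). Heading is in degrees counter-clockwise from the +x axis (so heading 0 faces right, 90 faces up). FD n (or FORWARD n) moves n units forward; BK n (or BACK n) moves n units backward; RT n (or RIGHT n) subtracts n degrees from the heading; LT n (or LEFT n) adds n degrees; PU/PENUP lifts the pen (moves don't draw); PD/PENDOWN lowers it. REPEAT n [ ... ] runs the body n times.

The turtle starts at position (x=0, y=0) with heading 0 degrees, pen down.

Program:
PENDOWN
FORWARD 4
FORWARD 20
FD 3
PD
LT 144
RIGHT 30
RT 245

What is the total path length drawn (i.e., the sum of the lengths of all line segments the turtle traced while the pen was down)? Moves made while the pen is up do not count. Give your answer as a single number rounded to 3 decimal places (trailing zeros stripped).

Executing turtle program step by step:
Start: pos=(0,0), heading=0, pen down
PD: pen down
FD 4: (0,0) -> (4,0) [heading=0, draw]
FD 20: (4,0) -> (24,0) [heading=0, draw]
FD 3: (24,0) -> (27,0) [heading=0, draw]
PD: pen down
LT 144: heading 0 -> 144
RT 30: heading 144 -> 114
RT 245: heading 114 -> 229
Final: pos=(27,0), heading=229, 3 segment(s) drawn

Segment lengths:
  seg 1: (0,0) -> (4,0), length = 4
  seg 2: (4,0) -> (24,0), length = 20
  seg 3: (24,0) -> (27,0), length = 3
Total = 27

Answer: 27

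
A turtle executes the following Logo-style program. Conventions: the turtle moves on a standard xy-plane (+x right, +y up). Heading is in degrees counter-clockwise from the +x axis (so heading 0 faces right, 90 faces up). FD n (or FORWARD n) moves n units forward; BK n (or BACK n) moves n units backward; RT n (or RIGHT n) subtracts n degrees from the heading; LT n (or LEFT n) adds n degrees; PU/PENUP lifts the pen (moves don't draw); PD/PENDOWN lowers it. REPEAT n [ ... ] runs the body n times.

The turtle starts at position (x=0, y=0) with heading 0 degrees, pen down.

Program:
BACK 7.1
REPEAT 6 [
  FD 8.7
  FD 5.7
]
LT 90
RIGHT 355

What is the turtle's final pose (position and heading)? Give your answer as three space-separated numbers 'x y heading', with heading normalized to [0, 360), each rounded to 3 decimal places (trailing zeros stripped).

Executing turtle program step by step:
Start: pos=(0,0), heading=0, pen down
BK 7.1: (0,0) -> (-7.1,0) [heading=0, draw]
REPEAT 6 [
  -- iteration 1/6 --
  FD 8.7: (-7.1,0) -> (1.6,0) [heading=0, draw]
  FD 5.7: (1.6,0) -> (7.3,0) [heading=0, draw]
  -- iteration 2/6 --
  FD 8.7: (7.3,0) -> (16,0) [heading=0, draw]
  FD 5.7: (16,0) -> (21.7,0) [heading=0, draw]
  -- iteration 3/6 --
  FD 8.7: (21.7,0) -> (30.4,0) [heading=0, draw]
  FD 5.7: (30.4,0) -> (36.1,0) [heading=0, draw]
  -- iteration 4/6 --
  FD 8.7: (36.1,0) -> (44.8,0) [heading=0, draw]
  FD 5.7: (44.8,0) -> (50.5,0) [heading=0, draw]
  -- iteration 5/6 --
  FD 8.7: (50.5,0) -> (59.2,0) [heading=0, draw]
  FD 5.7: (59.2,0) -> (64.9,0) [heading=0, draw]
  -- iteration 6/6 --
  FD 8.7: (64.9,0) -> (73.6,0) [heading=0, draw]
  FD 5.7: (73.6,0) -> (79.3,0) [heading=0, draw]
]
LT 90: heading 0 -> 90
RT 355: heading 90 -> 95
Final: pos=(79.3,0), heading=95, 13 segment(s) drawn

Answer: 79.3 0 95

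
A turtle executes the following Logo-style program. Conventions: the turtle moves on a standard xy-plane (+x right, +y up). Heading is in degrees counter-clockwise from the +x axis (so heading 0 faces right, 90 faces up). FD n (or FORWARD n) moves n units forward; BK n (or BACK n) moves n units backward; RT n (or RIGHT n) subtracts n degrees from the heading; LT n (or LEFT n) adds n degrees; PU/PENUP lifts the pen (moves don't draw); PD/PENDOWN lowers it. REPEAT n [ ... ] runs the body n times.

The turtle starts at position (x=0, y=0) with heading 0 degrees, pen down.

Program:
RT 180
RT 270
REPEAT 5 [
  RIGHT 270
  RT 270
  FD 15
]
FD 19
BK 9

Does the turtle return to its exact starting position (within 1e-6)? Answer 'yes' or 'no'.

Executing turtle program step by step:
Start: pos=(0,0), heading=0, pen down
RT 180: heading 0 -> 180
RT 270: heading 180 -> 270
REPEAT 5 [
  -- iteration 1/5 --
  RT 270: heading 270 -> 0
  RT 270: heading 0 -> 90
  FD 15: (0,0) -> (0,15) [heading=90, draw]
  -- iteration 2/5 --
  RT 270: heading 90 -> 180
  RT 270: heading 180 -> 270
  FD 15: (0,15) -> (0,0) [heading=270, draw]
  -- iteration 3/5 --
  RT 270: heading 270 -> 0
  RT 270: heading 0 -> 90
  FD 15: (0,0) -> (0,15) [heading=90, draw]
  -- iteration 4/5 --
  RT 270: heading 90 -> 180
  RT 270: heading 180 -> 270
  FD 15: (0,15) -> (0,0) [heading=270, draw]
  -- iteration 5/5 --
  RT 270: heading 270 -> 0
  RT 270: heading 0 -> 90
  FD 15: (0,0) -> (0,15) [heading=90, draw]
]
FD 19: (0,15) -> (0,34) [heading=90, draw]
BK 9: (0,34) -> (0,25) [heading=90, draw]
Final: pos=(0,25), heading=90, 7 segment(s) drawn

Start position: (0, 0)
Final position: (0, 25)
Distance = 25; >= 1e-6 -> NOT closed

Answer: no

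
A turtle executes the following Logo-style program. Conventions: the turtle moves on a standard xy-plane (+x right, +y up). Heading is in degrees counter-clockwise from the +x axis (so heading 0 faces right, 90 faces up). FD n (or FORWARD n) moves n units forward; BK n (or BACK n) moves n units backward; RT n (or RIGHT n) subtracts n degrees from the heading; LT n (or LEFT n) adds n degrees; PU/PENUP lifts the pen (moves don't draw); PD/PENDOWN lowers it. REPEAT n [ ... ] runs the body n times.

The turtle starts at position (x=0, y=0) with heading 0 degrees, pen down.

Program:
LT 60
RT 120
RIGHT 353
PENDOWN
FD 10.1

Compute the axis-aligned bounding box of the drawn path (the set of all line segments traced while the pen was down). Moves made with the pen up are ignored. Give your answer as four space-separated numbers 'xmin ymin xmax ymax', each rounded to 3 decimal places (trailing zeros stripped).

Executing turtle program step by step:
Start: pos=(0,0), heading=0, pen down
LT 60: heading 0 -> 60
RT 120: heading 60 -> 300
RT 353: heading 300 -> 307
PD: pen down
FD 10.1: (0,0) -> (6.078,-8.066) [heading=307, draw]
Final: pos=(6.078,-8.066), heading=307, 1 segment(s) drawn

Segment endpoints: x in {0, 6.078}, y in {-8.066, 0}
xmin=0, ymin=-8.066, xmax=6.078, ymax=0

Answer: 0 -8.066 6.078 0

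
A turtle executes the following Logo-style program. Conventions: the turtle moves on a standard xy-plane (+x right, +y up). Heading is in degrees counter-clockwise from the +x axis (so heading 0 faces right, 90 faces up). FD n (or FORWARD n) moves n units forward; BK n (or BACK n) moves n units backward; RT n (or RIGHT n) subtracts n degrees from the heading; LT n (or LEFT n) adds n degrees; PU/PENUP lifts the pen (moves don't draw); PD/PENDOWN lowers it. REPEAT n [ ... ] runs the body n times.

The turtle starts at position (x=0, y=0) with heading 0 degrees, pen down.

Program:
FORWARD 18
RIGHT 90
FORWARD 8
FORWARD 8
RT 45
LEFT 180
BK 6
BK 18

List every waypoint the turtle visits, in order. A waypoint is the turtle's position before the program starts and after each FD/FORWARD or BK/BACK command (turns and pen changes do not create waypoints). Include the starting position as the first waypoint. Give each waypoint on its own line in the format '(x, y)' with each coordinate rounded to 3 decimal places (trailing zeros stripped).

Answer: (0, 0)
(18, 0)
(18, -8)
(18, -16)
(13.757, -20.243)
(1.029, -32.971)

Derivation:
Executing turtle program step by step:
Start: pos=(0,0), heading=0, pen down
FD 18: (0,0) -> (18,0) [heading=0, draw]
RT 90: heading 0 -> 270
FD 8: (18,0) -> (18,-8) [heading=270, draw]
FD 8: (18,-8) -> (18,-16) [heading=270, draw]
RT 45: heading 270 -> 225
LT 180: heading 225 -> 45
BK 6: (18,-16) -> (13.757,-20.243) [heading=45, draw]
BK 18: (13.757,-20.243) -> (1.029,-32.971) [heading=45, draw]
Final: pos=(1.029,-32.971), heading=45, 5 segment(s) drawn
Waypoints (6 total):
(0, 0)
(18, 0)
(18, -8)
(18, -16)
(13.757, -20.243)
(1.029, -32.971)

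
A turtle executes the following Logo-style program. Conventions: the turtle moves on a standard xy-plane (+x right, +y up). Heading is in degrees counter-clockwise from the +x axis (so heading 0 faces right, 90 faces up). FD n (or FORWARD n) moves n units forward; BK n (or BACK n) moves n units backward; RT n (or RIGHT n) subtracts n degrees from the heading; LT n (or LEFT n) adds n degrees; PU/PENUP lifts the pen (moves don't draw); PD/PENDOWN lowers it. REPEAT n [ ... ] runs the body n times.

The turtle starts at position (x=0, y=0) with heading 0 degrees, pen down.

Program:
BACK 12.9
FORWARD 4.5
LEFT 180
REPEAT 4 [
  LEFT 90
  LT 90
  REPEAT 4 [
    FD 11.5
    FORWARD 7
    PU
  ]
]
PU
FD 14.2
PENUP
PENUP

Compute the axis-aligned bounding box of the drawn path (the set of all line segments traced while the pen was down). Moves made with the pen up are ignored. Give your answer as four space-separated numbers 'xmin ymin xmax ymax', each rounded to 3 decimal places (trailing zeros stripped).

Executing turtle program step by step:
Start: pos=(0,0), heading=0, pen down
BK 12.9: (0,0) -> (-12.9,0) [heading=0, draw]
FD 4.5: (-12.9,0) -> (-8.4,0) [heading=0, draw]
LT 180: heading 0 -> 180
REPEAT 4 [
  -- iteration 1/4 --
  LT 90: heading 180 -> 270
  LT 90: heading 270 -> 0
  REPEAT 4 [
    -- iteration 1/4 --
    FD 11.5: (-8.4,0) -> (3.1,0) [heading=0, draw]
    FD 7: (3.1,0) -> (10.1,0) [heading=0, draw]
    PU: pen up
    -- iteration 2/4 --
    FD 11.5: (10.1,0) -> (21.6,0) [heading=0, move]
    FD 7: (21.6,0) -> (28.6,0) [heading=0, move]
    PU: pen up
    -- iteration 3/4 --
    FD 11.5: (28.6,0) -> (40.1,0) [heading=0, move]
    FD 7: (40.1,0) -> (47.1,0) [heading=0, move]
    PU: pen up
    -- iteration 4/4 --
    FD 11.5: (47.1,0) -> (58.6,0) [heading=0, move]
    FD 7: (58.6,0) -> (65.6,0) [heading=0, move]
    PU: pen up
  ]
  -- iteration 2/4 --
  LT 90: heading 0 -> 90
  LT 90: heading 90 -> 180
  REPEAT 4 [
    -- iteration 1/4 --
    FD 11.5: (65.6,0) -> (54.1,0) [heading=180, move]
    FD 7: (54.1,0) -> (47.1,0) [heading=180, move]
    PU: pen up
    -- iteration 2/4 --
    FD 11.5: (47.1,0) -> (35.6,0) [heading=180, move]
    FD 7: (35.6,0) -> (28.6,0) [heading=180, move]
    PU: pen up
    -- iteration 3/4 --
    FD 11.5: (28.6,0) -> (17.1,0) [heading=180, move]
    FD 7: (17.1,0) -> (10.1,0) [heading=180, move]
    PU: pen up
    -- iteration 4/4 --
    FD 11.5: (10.1,0) -> (-1.4,0) [heading=180, move]
    FD 7: (-1.4,0) -> (-8.4,0) [heading=180, move]
    PU: pen up
  ]
  -- iteration 3/4 --
  LT 90: heading 180 -> 270
  LT 90: heading 270 -> 0
  REPEAT 4 [
    -- iteration 1/4 --
    FD 11.5: (-8.4,0) -> (3.1,0) [heading=0, move]
    FD 7: (3.1,0) -> (10.1,0) [heading=0, move]
    PU: pen up
    -- iteration 2/4 --
    FD 11.5: (10.1,0) -> (21.6,0) [heading=0, move]
    FD 7: (21.6,0) -> (28.6,0) [heading=0, move]
    PU: pen up
    -- iteration 3/4 --
    FD 11.5: (28.6,0) -> (40.1,0) [heading=0, move]
    FD 7: (40.1,0) -> (47.1,0) [heading=0, move]
    PU: pen up
    -- iteration 4/4 --
    FD 11.5: (47.1,0) -> (58.6,0) [heading=0, move]
    FD 7: (58.6,0) -> (65.6,0) [heading=0, move]
    PU: pen up
  ]
  -- iteration 4/4 --
  LT 90: heading 0 -> 90
  LT 90: heading 90 -> 180
  REPEAT 4 [
    -- iteration 1/4 --
    FD 11.5: (65.6,0) -> (54.1,0) [heading=180, move]
    FD 7: (54.1,0) -> (47.1,0) [heading=180, move]
    PU: pen up
    -- iteration 2/4 --
    FD 11.5: (47.1,0) -> (35.6,0) [heading=180, move]
    FD 7: (35.6,0) -> (28.6,0) [heading=180, move]
    PU: pen up
    -- iteration 3/4 --
    FD 11.5: (28.6,0) -> (17.1,0) [heading=180, move]
    FD 7: (17.1,0) -> (10.1,0) [heading=180, move]
    PU: pen up
    -- iteration 4/4 --
    FD 11.5: (10.1,0) -> (-1.4,0) [heading=180, move]
    FD 7: (-1.4,0) -> (-8.4,0) [heading=180, move]
    PU: pen up
  ]
]
PU: pen up
FD 14.2: (-8.4,0) -> (-22.6,0) [heading=180, move]
PU: pen up
PU: pen up
Final: pos=(-22.6,0), heading=180, 4 segment(s) drawn

Segment endpoints: x in {-12.9, -8.4, 0, 3.1, 10.1}, y in {0, 0, 0}
xmin=-12.9, ymin=0, xmax=10.1, ymax=0

Answer: -12.9 0 10.1 0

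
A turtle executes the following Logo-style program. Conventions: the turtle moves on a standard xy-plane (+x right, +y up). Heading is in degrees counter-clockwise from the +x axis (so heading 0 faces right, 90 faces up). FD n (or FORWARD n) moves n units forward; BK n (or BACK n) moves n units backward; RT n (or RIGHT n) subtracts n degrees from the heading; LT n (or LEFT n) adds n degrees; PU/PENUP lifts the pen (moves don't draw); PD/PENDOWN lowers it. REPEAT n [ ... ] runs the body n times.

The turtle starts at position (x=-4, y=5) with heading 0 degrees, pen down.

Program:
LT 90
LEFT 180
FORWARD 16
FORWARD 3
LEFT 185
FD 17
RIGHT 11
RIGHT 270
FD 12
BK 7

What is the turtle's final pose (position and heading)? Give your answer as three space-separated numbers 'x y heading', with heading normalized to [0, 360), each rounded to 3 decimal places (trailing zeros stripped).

Answer: -10.454 3.458 174

Derivation:
Executing turtle program step by step:
Start: pos=(-4,5), heading=0, pen down
LT 90: heading 0 -> 90
LT 180: heading 90 -> 270
FD 16: (-4,5) -> (-4,-11) [heading=270, draw]
FD 3: (-4,-11) -> (-4,-14) [heading=270, draw]
LT 185: heading 270 -> 95
FD 17: (-4,-14) -> (-5.482,2.935) [heading=95, draw]
RT 11: heading 95 -> 84
RT 270: heading 84 -> 174
FD 12: (-5.482,2.935) -> (-17.416,4.19) [heading=174, draw]
BK 7: (-17.416,4.19) -> (-10.454,3.458) [heading=174, draw]
Final: pos=(-10.454,3.458), heading=174, 5 segment(s) drawn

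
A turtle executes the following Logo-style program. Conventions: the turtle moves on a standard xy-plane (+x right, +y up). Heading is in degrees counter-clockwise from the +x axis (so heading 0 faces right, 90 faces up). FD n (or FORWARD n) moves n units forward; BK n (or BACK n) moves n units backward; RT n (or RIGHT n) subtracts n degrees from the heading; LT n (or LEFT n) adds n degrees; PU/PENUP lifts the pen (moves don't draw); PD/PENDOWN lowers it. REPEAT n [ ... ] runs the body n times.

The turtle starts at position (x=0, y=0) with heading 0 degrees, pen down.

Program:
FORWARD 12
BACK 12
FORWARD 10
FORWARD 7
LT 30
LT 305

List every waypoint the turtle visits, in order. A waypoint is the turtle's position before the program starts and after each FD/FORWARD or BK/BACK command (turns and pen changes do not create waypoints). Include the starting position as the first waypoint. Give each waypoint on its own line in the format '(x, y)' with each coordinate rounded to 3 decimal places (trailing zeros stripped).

Answer: (0, 0)
(12, 0)
(0, 0)
(10, 0)
(17, 0)

Derivation:
Executing turtle program step by step:
Start: pos=(0,0), heading=0, pen down
FD 12: (0,0) -> (12,0) [heading=0, draw]
BK 12: (12,0) -> (0,0) [heading=0, draw]
FD 10: (0,0) -> (10,0) [heading=0, draw]
FD 7: (10,0) -> (17,0) [heading=0, draw]
LT 30: heading 0 -> 30
LT 305: heading 30 -> 335
Final: pos=(17,0), heading=335, 4 segment(s) drawn
Waypoints (5 total):
(0, 0)
(12, 0)
(0, 0)
(10, 0)
(17, 0)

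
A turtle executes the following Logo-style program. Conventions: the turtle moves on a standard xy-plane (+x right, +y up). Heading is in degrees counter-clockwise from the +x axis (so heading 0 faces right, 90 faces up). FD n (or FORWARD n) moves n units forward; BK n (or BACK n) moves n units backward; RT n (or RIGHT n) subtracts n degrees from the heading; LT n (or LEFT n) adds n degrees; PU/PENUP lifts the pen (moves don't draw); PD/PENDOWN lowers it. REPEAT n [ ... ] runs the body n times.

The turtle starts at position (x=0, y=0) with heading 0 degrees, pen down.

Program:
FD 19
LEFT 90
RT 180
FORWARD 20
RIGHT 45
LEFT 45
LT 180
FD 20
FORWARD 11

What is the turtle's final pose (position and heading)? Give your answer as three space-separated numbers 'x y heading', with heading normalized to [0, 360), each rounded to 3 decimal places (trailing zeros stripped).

Answer: 19 11 90

Derivation:
Executing turtle program step by step:
Start: pos=(0,0), heading=0, pen down
FD 19: (0,0) -> (19,0) [heading=0, draw]
LT 90: heading 0 -> 90
RT 180: heading 90 -> 270
FD 20: (19,0) -> (19,-20) [heading=270, draw]
RT 45: heading 270 -> 225
LT 45: heading 225 -> 270
LT 180: heading 270 -> 90
FD 20: (19,-20) -> (19,0) [heading=90, draw]
FD 11: (19,0) -> (19,11) [heading=90, draw]
Final: pos=(19,11), heading=90, 4 segment(s) drawn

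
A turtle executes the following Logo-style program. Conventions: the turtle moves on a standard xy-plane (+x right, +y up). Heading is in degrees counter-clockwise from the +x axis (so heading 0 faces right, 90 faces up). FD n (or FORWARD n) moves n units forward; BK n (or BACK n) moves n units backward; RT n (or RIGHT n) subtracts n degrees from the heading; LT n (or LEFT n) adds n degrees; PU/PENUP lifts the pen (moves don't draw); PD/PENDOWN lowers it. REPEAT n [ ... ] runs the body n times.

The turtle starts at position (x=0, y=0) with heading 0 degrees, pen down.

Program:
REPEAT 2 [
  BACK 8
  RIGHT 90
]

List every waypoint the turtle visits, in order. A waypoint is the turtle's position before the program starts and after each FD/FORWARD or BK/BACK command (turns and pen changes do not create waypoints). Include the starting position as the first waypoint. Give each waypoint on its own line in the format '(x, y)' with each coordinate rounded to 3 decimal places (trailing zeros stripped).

Executing turtle program step by step:
Start: pos=(0,0), heading=0, pen down
REPEAT 2 [
  -- iteration 1/2 --
  BK 8: (0,0) -> (-8,0) [heading=0, draw]
  RT 90: heading 0 -> 270
  -- iteration 2/2 --
  BK 8: (-8,0) -> (-8,8) [heading=270, draw]
  RT 90: heading 270 -> 180
]
Final: pos=(-8,8), heading=180, 2 segment(s) drawn
Waypoints (3 total):
(0, 0)
(-8, 0)
(-8, 8)

Answer: (0, 0)
(-8, 0)
(-8, 8)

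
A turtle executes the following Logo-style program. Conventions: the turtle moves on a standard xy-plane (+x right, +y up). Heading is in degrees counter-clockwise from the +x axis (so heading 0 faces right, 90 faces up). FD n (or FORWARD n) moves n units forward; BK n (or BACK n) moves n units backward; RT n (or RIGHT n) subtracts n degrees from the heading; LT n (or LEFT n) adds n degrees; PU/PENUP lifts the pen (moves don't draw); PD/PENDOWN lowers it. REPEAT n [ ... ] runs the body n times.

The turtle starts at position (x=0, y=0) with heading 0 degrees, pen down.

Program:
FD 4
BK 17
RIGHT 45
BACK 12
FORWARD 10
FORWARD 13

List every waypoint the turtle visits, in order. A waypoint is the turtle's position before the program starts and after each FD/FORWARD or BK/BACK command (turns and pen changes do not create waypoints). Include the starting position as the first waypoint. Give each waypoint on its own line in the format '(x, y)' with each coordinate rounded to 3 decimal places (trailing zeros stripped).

Answer: (0, 0)
(4, 0)
(-13, 0)
(-21.485, 8.485)
(-14.414, 1.414)
(-5.222, -7.778)

Derivation:
Executing turtle program step by step:
Start: pos=(0,0), heading=0, pen down
FD 4: (0,0) -> (4,0) [heading=0, draw]
BK 17: (4,0) -> (-13,0) [heading=0, draw]
RT 45: heading 0 -> 315
BK 12: (-13,0) -> (-21.485,8.485) [heading=315, draw]
FD 10: (-21.485,8.485) -> (-14.414,1.414) [heading=315, draw]
FD 13: (-14.414,1.414) -> (-5.222,-7.778) [heading=315, draw]
Final: pos=(-5.222,-7.778), heading=315, 5 segment(s) drawn
Waypoints (6 total):
(0, 0)
(4, 0)
(-13, 0)
(-21.485, 8.485)
(-14.414, 1.414)
(-5.222, -7.778)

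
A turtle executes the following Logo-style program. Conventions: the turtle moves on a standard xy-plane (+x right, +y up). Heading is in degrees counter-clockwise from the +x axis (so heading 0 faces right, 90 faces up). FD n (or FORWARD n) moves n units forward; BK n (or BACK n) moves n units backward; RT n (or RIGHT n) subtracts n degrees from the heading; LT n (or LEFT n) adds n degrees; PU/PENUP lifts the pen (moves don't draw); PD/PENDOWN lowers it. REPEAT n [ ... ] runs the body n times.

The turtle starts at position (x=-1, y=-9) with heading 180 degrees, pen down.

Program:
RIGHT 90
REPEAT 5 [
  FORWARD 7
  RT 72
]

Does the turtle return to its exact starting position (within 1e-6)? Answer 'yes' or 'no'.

Answer: yes

Derivation:
Executing turtle program step by step:
Start: pos=(-1,-9), heading=180, pen down
RT 90: heading 180 -> 90
REPEAT 5 [
  -- iteration 1/5 --
  FD 7: (-1,-9) -> (-1,-2) [heading=90, draw]
  RT 72: heading 90 -> 18
  -- iteration 2/5 --
  FD 7: (-1,-2) -> (5.657,0.163) [heading=18, draw]
  RT 72: heading 18 -> 306
  -- iteration 3/5 --
  FD 7: (5.657,0.163) -> (9.772,-5.5) [heading=306, draw]
  RT 72: heading 306 -> 234
  -- iteration 4/5 --
  FD 7: (9.772,-5.5) -> (5.657,-11.163) [heading=234, draw]
  RT 72: heading 234 -> 162
  -- iteration 5/5 --
  FD 7: (5.657,-11.163) -> (-1,-9) [heading=162, draw]
  RT 72: heading 162 -> 90
]
Final: pos=(-1,-9), heading=90, 5 segment(s) drawn

Start position: (-1, -9)
Final position: (-1, -9)
Distance = 0; < 1e-6 -> CLOSED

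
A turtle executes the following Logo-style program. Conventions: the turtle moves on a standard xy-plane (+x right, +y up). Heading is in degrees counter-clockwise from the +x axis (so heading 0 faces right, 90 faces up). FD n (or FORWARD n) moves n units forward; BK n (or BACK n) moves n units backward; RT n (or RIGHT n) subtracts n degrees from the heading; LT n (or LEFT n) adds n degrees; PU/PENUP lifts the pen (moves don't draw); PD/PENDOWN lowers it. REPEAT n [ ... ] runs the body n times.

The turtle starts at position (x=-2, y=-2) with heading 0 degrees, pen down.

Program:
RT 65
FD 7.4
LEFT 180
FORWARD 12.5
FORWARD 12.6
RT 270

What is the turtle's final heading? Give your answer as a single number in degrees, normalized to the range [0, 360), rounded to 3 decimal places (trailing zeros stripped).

Executing turtle program step by step:
Start: pos=(-2,-2), heading=0, pen down
RT 65: heading 0 -> 295
FD 7.4: (-2,-2) -> (1.127,-8.707) [heading=295, draw]
LT 180: heading 295 -> 115
FD 12.5: (1.127,-8.707) -> (-4.155,2.622) [heading=115, draw]
FD 12.6: (-4.155,2.622) -> (-9.48,14.042) [heading=115, draw]
RT 270: heading 115 -> 205
Final: pos=(-9.48,14.042), heading=205, 3 segment(s) drawn

Answer: 205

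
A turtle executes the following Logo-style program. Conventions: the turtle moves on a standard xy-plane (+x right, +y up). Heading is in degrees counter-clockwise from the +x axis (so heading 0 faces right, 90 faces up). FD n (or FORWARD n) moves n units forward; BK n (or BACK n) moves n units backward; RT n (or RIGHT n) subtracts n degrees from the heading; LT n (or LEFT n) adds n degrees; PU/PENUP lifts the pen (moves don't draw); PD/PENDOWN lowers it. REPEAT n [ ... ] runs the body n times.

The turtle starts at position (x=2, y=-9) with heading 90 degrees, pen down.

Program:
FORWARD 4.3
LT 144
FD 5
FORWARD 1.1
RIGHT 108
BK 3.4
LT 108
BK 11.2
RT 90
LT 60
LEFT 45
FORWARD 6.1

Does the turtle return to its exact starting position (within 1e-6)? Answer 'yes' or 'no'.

Answer: no

Derivation:
Executing turtle program step by step:
Start: pos=(2,-9), heading=90, pen down
FD 4.3: (2,-9) -> (2,-4.7) [heading=90, draw]
LT 144: heading 90 -> 234
FD 5: (2,-4.7) -> (-0.939,-8.745) [heading=234, draw]
FD 1.1: (-0.939,-8.745) -> (-1.585,-9.635) [heading=234, draw]
RT 108: heading 234 -> 126
BK 3.4: (-1.585,-9.635) -> (0.413,-12.386) [heading=126, draw]
LT 108: heading 126 -> 234
BK 11.2: (0.413,-12.386) -> (6.996,-3.325) [heading=234, draw]
RT 90: heading 234 -> 144
LT 60: heading 144 -> 204
LT 45: heading 204 -> 249
FD 6.1: (6.996,-3.325) -> (4.81,-9.02) [heading=249, draw]
Final: pos=(4.81,-9.02), heading=249, 6 segment(s) drawn

Start position: (2, -9)
Final position: (4.81, -9.02)
Distance = 2.81; >= 1e-6 -> NOT closed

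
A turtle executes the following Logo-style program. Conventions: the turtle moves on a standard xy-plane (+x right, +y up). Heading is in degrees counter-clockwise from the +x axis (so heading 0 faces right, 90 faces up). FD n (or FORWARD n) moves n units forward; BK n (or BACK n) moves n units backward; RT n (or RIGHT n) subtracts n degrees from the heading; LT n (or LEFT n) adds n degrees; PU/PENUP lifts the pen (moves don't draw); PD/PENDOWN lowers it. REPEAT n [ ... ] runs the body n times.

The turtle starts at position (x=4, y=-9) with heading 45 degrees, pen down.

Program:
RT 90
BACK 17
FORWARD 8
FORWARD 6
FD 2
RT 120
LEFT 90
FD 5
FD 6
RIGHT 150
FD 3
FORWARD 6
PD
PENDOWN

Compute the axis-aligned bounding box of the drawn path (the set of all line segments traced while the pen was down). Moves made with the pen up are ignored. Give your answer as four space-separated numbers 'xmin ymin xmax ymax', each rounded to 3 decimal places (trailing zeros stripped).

Answer: -8.021 -18.918 6.14 3.021

Derivation:
Executing turtle program step by step:
Start: pos=(4,-9), heading=45, pen down
RT 90: heading 45 -> 315
BK 17: (4,-9) -> (-8.021,3.021) [heading=315, draw]
FD 8: (-8.021,3.021) -> (-2.364,-2.636) [heading=315, draw]
FD 6: (-2.364,-2.636) -> (1.879,-6.879) [heading=315, draw]
FD 2: (1.879,-6.879) -> (3.293,-8.293) [heading=315, draw]
RT 120: heading 315 -> 195
LT 90: heading 195 -> 285
FD 5: (3.293,-8.293) -> (4.587,-13.123) [heading=285, draw]
FD 6: (4.587,-13.123) -> (6.14,-18.918) [heading=285, draw]
RT 150: heading 285 -> 135
FD 3: (6.14,-18.918) -> (4.019,-16.797) [heading=135, draw]
FD 6: (4.019,-16.797) -> (-0.224,-12.554) [heading=135, draw]
PD: pen down
PD: pen down
Final: pos=(-0.224,-12.554), heading=135, 8 segment(s) drawn

Segment endpoints: x in {-8.021, -2.364, -0.224, 1.879, 3.293, 4, 4.019, 4.587, 6.14}, y in {-18.918, -16.797, -13.123, -12.554, -9, -8.293, -6.879, -2.636, 3.021}
xmin=-8.021, ymin=-18.918, xmax=6.14, ymax=3.021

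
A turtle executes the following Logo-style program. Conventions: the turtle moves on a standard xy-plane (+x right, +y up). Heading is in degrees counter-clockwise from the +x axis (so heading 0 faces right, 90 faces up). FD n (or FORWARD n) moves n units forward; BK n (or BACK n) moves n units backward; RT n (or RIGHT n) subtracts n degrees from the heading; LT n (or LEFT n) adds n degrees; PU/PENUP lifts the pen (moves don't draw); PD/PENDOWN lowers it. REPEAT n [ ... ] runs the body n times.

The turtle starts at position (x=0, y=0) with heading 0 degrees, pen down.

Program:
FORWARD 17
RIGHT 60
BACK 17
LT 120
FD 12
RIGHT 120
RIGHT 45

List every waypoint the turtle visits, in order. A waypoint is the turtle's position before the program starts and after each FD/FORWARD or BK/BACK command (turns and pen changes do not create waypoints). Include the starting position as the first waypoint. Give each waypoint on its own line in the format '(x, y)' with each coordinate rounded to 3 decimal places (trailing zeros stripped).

Answer: (0, 0)
(17, 0)
(8.5, 14.722)
(14.5, 25.115)

Derivation:
Executing turtle program step by step:
Start: pos=(0,0), heading=0, pen down
FD 17: (0,0) -> (17,0) [heading=0, draw]
RT 60: heading 0 -> 300
BK 17: (17,0) -> (8.5,14.722) [heading=300, draw]
LT 120: heading 300 -> 60
FD 12: (8.5,14.722) -> (14.5,25.115) [heading=60, draw]
RT 120: heading 60 -> 300
RT 45: heading 300 -> 255
Final: pos=(14.5,25.115), heading=255, 3 segment(s) drawn
Waypoints (4 total):
(0, 0)
(17, 0)
(8.5, 14.722)
(14.5, 25.115)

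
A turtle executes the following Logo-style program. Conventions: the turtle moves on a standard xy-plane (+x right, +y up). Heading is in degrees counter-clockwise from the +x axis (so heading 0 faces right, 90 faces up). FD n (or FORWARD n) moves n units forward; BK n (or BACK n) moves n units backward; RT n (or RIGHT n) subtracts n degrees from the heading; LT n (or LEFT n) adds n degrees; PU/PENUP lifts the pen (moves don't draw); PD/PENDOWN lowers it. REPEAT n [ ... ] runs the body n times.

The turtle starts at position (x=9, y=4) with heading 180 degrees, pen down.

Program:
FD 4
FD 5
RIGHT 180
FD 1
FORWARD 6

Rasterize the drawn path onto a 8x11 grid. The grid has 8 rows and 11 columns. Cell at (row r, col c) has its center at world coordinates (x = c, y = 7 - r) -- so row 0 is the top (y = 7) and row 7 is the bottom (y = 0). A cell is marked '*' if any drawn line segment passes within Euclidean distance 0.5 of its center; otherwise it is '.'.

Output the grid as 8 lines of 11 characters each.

Segment 0: (9,4) -> (5,4)
Segment 1: (5,4) -> (0,4)
Segment 2: (0,4) -> (1,4)
Segment 3: (1,4) -> (7,4)

Answer: ...........
...........
...........
**********.
...........
...........
...........
...........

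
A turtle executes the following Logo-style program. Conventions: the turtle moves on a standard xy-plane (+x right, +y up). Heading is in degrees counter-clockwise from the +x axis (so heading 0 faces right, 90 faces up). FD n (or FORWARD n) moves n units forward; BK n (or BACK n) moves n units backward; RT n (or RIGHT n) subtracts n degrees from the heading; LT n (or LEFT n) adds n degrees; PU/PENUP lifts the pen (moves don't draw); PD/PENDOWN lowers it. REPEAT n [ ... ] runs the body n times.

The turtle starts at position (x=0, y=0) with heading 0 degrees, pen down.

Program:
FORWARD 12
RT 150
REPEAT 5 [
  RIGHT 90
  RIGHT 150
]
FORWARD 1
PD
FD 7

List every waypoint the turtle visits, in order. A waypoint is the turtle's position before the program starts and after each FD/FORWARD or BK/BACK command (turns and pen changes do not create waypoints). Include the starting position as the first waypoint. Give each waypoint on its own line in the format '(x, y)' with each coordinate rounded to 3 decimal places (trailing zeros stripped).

Executing turtle program step by step:
Start: pos=(0,0), heading=0, pen down
FD 12: (0,0) -> (12,0) [heading=0, draw]
RT 150: heading 0 -> 210
REPEAT 5 [
  -- iteration 1/5 --
  RT 90: heading 210 -> 120
  RT 150: heading 120 -> 330
  -- iteration 2/5 --
  RT 90: heading 330 -> 240
  RT 150: heading 240 -> 90
  -- iteration 3/5 --
  RT 90: heading 90 -> 0
  RT 150: heading 0 -> 210
  -- iteration 4/5 --
  RT 90: heading 210 -> 120
  RT 150: heading 120 -> 330
  -- iteration 5/5 --
  RT 90: heading 330 -> 240
  RT 150: heading 240 -> 90
]
FD 1: (12,0) -> (12,1) [heading=90, draw]
PD: pen down
FD 7: (12,1) -> (12,8) [heading=90, draw]
Final: pos=(12,8), heading=90, 3 segment(s) drawn
Waypoints (4 total):
(0, 0)
(12, 0)
(12, 1)
(12, 8)

Answer: (0, 0)
(12, 0)
(12, 1)
(12, 8)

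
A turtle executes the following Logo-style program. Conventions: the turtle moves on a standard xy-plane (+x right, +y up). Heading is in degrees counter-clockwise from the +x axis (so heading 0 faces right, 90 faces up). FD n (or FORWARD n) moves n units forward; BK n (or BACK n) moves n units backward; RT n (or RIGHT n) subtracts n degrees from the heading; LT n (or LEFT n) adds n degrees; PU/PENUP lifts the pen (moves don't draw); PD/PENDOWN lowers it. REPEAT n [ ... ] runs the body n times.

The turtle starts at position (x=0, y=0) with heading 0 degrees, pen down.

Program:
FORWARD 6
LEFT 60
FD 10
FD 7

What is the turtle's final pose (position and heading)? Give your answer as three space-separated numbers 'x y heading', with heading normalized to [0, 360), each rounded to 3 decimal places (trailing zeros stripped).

Answer: 14.5 14.722 60

Derivation:
Executing turtle program step by step:
Start: pos=(0,0), heading=0, pen down
FD 6: (0,0) -> (6,0) [heading=0, draw]
LT 60: heading 0 -> 60
FD 10: (6,0) -> (11,8.66) [heading=60, draw]
FD 7: (11,8.66) -> (14.5,14.722) [heading=60, draw]
Final: pos=(14.5,14.722), heading=60, 3 segment(s) drawn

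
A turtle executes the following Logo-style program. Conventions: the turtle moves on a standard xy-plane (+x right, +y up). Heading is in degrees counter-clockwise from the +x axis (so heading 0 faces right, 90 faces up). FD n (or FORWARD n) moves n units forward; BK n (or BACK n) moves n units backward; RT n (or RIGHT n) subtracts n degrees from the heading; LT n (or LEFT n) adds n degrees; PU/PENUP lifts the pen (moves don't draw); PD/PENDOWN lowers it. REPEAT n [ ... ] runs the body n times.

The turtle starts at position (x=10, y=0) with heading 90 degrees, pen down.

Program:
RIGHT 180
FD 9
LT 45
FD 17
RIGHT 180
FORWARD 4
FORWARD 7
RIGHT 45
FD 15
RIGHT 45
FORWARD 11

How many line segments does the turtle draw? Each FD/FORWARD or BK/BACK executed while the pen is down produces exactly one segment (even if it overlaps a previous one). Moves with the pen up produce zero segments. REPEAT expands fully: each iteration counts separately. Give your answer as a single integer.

Executing turtle program step by step:
Start: pos=(10,0), heading=90, pen down
RT 180: heading 90 -> 270
FD 9: (10,0) -> (10,-9) [heading=270, draw]
LT 45: heading 270 -> 315
FD 17: (10,-9) -> (22.021,-21.021) [heading=315, draw]
RT 180: heading 315 -> 135
FD 4: (22.021,-21.021) -> (19.192,-18.192) [heading=135, draw]
FD 7: (19.192,-18.192) -> (14.243,-13.243) [heading=135, draw]
RT 45: heading 135 -> 90
FD 15: (14.243,-13.243) -> (14.243,1.757) [heading=90, draw]
RT 45: heading 90 -> 45
FD 11: (14.243,1.757) -> (22.021,9.536) [heading=45, draw]
Final: pos=(22.021,9.536), heading=45, 6 segment(s) drawn
Segments drawn: 6

Answer: 6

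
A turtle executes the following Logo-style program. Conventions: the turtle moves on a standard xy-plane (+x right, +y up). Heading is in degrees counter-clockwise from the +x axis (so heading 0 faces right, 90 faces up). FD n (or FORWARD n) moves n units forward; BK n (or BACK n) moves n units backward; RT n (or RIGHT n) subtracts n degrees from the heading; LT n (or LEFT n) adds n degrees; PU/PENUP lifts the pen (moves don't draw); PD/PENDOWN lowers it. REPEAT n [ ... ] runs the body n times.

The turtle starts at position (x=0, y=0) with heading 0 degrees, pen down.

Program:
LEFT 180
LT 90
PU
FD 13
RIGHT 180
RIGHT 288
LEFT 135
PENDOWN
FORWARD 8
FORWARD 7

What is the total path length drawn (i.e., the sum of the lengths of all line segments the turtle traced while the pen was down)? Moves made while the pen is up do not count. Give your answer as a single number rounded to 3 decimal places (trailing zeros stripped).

Executing turtle program step by step:
Start: pos=(0,0), heading=0, pen down
LT 180: heading 0 -> 180
LT 90: heading 180 -> 270
PU: pen up
FD 13: (0,0) -> (0,-13) [heading=270, move]
RT 180: heading 270 -> 90
RT 288: heading 90 -> 162
LT 135: heading 162 -> 297
PD: pen down
FD 8: (0,-13) -> (3.632,-20.128) [heading=297, draw]
FD 7: (3.632,-20.128) -> (6.81,-26.365) [heading=297, draw]
Final: pos=(6.81,-26.365), heading=297, 2 segment(s) drawn

Segment lengths:
  seg 1: (0,-13) -> (3.632,-20.128), length = 8
  seg 2: (3.632,-20.128) -> (6.81,-26.365), length = 7
Total = 15

Answer: 15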